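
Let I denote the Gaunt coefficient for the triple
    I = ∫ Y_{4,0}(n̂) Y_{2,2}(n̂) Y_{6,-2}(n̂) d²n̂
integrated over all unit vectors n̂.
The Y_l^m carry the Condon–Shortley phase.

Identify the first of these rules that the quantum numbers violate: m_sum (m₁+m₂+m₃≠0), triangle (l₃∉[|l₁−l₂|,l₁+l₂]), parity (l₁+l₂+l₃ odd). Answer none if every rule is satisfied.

none

m₁+m₂+m₃ = 0 + 2 − 2 = 0  ✓
triangle: |4−2|=2 ≤ l₃=6 ≤ 4+2=6  ✓
parity: l₁+l₂+l₃ = 12 is even  ✓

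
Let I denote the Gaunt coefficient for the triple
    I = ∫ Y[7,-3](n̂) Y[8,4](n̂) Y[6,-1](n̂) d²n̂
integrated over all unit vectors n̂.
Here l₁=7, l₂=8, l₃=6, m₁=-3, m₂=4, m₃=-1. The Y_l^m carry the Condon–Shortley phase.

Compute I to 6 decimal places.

0.000000

l₁+l₂+l₃=21 is odd: 3j(l;000)=0 ⇒ I=0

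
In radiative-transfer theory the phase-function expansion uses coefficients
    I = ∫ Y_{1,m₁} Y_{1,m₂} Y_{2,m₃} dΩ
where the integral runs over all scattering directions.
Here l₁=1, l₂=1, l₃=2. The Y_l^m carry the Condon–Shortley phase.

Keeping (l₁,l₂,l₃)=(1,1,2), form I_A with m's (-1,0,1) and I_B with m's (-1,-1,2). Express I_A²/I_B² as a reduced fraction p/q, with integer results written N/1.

1/2

Same 1,1,2: normalisation and zero-m 3j drop out of the ratio.
A: Δ: 0! 2! 2! / 5! → 1/30; sum: t=0:+1/2 = 1/2; 3j²(1 1 2; -1 0 1) = Δ·Π!·Σ² = 1/10  (sign -1)
B: Δ: 0! 2! 2! / 5! → 1/30; sum: t=0:+1/4 = 1/4; 3j²(1 1 2; -1 -1 2) = Δ·Π!·Σ² = 1/5  (sign +1)
I_A²/I_B² = (1/10)/(1/5) = 1/2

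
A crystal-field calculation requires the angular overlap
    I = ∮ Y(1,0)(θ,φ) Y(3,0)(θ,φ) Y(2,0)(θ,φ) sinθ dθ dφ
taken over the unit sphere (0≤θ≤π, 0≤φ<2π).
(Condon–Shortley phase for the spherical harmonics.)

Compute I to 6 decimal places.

0.247767

Checks pass: Σm=0; 6 even; l₃=2∈[2,4].
(2·1+1)(2·3+1)(2·2+1) = 105
Δ: 2! 0! 4! / 7! → 1/105
sum: t=1:−1/4 = -1/4
3j²(1 3 2; 0 0 0) = Δ·Π!·Σ² = 3/35  (sign -1)
(m-triple is (0,0,0) — same symbol as above.)
combine: 4πI² = 105·3/35·3/35 = 27/35
take √, sign +1: I = 0.24776670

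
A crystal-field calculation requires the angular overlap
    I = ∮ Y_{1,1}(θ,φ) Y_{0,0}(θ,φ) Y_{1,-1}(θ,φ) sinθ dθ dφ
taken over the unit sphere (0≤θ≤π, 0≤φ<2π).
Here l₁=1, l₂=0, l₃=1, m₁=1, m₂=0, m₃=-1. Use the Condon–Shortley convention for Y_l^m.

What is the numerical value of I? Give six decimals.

-0.282095

Checks pass: Σm=0; 2 even; l₃=1∈[1,1].
(2·1+1)(2·0+1)(2·1+1) = 9
Δ: 0! 2! 0! / 3! → 1/3
sum: t=0:+1/1 = 1/1
3j²(1 0 1; 0 0 0) = Δ·Π!·Σ² = 1/3  (sign -1)
sum: t=0:+1/2 = 1/2
3j²(1 0 1; 1 0 -1) = Δ·Π!·Σ² = 1/3  (sign +1)
combine: 4πI² = 9·1/3·1/3 = 1/1
take √, sign -1: I = -0.28209479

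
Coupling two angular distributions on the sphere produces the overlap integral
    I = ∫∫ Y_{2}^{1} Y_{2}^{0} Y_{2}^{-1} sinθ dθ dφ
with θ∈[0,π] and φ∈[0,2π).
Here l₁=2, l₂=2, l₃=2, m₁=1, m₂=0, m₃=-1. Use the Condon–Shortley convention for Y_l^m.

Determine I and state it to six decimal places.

-0.090112

m-sum 0 ✓  L=6 even ✓  0≤2≤4 ✓
Π(2lᵢ+1) = 5×5×5 = 125
triangle coeff Δ(2,2,2) = 1/630
Σ_t [0,2]: t=0:+1/8 t=1:−1/1 t=2:+1/8 = -3/4
(3j)²=2/35 [(2 2 2; 0 0 0)], sign=-1
Σ_t [0,1]: t=0:+1/4 t=1:−1/2 = -1/4
(3j)²=1/70 [(2 2 2; 1 0 -1)], sign=+1
⇒ 4πI² = 5/49
I = (-1)√(5/49/(4π)) = -0.09011188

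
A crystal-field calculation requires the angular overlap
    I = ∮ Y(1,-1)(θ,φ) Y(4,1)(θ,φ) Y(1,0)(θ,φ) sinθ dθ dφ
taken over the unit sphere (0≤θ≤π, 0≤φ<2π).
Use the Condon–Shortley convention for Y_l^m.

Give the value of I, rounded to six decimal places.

0.000000

l₃=1 ∉ [3,5] — triangle fails ⇒ I = 0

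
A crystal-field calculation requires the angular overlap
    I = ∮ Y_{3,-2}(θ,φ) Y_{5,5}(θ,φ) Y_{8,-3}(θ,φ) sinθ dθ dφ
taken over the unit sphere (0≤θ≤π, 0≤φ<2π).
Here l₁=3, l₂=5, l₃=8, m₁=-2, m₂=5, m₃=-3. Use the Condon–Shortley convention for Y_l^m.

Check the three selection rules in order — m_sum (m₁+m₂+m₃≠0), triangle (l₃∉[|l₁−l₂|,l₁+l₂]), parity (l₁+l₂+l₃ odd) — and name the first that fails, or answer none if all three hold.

none

Σmᵢ = 0  ✓
l₃∈[|l₁−l₂|,l₁+l₂]=[2,8], have l₃=8  ✓
Σlᵢ = 16 ⇒ even  ✓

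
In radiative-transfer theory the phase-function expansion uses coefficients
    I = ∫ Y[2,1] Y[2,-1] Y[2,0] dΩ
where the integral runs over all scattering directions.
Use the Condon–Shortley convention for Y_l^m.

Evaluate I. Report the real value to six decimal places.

m-sum 0 ✓  L=6 even ✓  0≤2≤4 ✓
Π(2lᵢ+1) = 5×5×5 = 125
triangle coeff Δ(2,2,2) = 1/630
Σ_t [0,2]: t=0:+1/8 t=1:−1/1 t=2:+1/8 = -3/4
(3j)²=2/35 [(2 2 2; 0 0 0)], sign=-1
Σ_t [0,1]: t=0:+1/2 t=1:−1/4 = 1/4
(3j)²=1/70 [(2 2 2; 1 -1 0)], sign=+1
⇒ 4πI² = 5/49
I = (-1)√(5/49/(4π)) = -0.09011188

-0.090112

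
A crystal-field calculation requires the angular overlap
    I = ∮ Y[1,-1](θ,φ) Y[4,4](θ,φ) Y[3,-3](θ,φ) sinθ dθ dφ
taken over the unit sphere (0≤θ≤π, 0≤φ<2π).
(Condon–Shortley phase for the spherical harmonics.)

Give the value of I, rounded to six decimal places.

Checks pass: Σm=0; 8 even; l₃=3∈[3,5].
(2·1+1)(2·4+1)(2·3+1) = 189
Δ: 2! 0! 6! / 9! → 1/252
sum: t=1:−1/36 = -1/36
3j²(1 4 3; 0 0 0) = Δ·Π!·Σ² = 4/63  (sign +1)
sum: t=2:+1/1440 = 1/1440
3j²(1 4 3; -1 4 -3) = Δ·Π!·Σ² = 1/9  (sign +1)
combine: 4πI² = 189·4/63·1/9 = 4/3
take √, sign +1: I = 0.32573501

0.325735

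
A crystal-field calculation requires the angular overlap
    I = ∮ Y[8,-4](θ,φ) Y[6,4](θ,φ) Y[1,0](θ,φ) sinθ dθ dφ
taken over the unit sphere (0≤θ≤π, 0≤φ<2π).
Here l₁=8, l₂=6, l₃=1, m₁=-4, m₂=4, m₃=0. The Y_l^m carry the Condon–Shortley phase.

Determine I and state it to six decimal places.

0.000000

l₃=1 ∉ [2,14] — triangle fails ⇒ I = 0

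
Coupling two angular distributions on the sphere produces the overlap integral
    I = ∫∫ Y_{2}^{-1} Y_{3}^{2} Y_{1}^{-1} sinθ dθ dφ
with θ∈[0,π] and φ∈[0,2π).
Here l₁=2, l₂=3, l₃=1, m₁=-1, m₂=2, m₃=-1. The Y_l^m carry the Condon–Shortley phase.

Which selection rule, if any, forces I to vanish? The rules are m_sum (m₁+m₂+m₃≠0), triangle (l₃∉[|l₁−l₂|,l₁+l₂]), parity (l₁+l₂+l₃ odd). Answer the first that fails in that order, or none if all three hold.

m₁+m₂+m₃ = -1 + 2 − 1 = 0  ✓
triangle: |2−3|=1 ≤ l₃=1 ≤ 2+3=5  ✓
parity: l₁+l₂+l₃ = 6 is even  ✓

none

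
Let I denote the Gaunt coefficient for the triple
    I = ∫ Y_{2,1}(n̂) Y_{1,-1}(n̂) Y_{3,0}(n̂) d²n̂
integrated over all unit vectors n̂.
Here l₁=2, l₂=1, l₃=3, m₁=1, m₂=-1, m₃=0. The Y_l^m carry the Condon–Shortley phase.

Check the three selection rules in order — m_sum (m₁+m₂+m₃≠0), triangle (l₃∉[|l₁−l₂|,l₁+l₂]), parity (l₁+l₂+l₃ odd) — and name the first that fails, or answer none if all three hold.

Σmᵢ = 0  ✓
l₃∈[|l₁−l₂|,l₁+l₂]=[1,3], have l₃=3  ✓
Σlᵢ = 6 ⇒ even  ✓

none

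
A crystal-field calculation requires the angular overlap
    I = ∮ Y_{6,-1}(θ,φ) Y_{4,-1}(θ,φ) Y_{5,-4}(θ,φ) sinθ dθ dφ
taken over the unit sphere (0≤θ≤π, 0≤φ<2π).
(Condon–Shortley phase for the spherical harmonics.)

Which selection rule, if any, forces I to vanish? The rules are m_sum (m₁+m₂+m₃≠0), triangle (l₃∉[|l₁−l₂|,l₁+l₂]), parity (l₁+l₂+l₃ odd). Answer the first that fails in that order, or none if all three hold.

Σmᵢ = -6  ✗
l₃∈[|l₁−l₂|,l₁+l₂]=[2,10], have l₃=5
Σlᵢ = 15 ⇒ odd

m_sum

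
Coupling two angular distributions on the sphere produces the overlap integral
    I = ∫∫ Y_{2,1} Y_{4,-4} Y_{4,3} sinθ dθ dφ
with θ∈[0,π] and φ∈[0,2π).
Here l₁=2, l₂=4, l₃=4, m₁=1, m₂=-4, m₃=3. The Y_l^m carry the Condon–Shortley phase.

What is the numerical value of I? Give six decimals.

Rules hold: Σm=0, L=10 even, 2≤4≤6.
N = 5·9·9 = 405
Δ = 2!·2!·6!/11! = 1/13860
Racah Σ t=0..2: t=0:+1/192 t=1:−1/36 t=2:+1/192 = -5/288
⇒ 3j(2 4 4; 0 0 0)² = 20/693, sgn -1
Racah Σ t=0..0: t=0:+1/1440 = 1/1440
⇒ 3j(2 4 4; 1 -4 3)² = 7/165, sgn -1
4πI² = N·(3j₀)²·(3jₘ)² = 60/121
I = +1·√(0.495868/4π) = 0.19864517

0.198645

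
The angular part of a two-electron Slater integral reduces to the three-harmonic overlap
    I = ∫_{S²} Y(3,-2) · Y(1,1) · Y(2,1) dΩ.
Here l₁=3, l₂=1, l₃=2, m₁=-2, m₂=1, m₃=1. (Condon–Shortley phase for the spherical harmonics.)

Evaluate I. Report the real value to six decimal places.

0.261169

m-sum 0 ✓  L=6 even ✓  2≤2≤4 ✓
Π(2lᵢ+1) = 7×3×5 = 105
triangle coeff Δ(3,1,2) = 1/105
Σ_t [1,1]: t=1:−1/4 = -1/4
(3j)²=3/35 [(3 1 2; 0 0 0)], sign=-1
Σ_t [2,2]: t=2:+1/12 = 1/12
(3j)²=2/21 [(3 1 2; -2 1 1)], sign=-1
⇒ 4πI² = 6/7
I = (+1)√(6/7/(4π)) = 0.26116903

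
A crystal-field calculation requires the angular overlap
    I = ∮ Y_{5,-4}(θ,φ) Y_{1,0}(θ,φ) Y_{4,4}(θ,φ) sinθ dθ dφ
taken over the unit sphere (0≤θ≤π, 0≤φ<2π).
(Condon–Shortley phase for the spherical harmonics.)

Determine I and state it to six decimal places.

0.147319

Checks pass: Σm=0; 10 even; l₃=4∈[4,6].
(2·5+1)(2·1+1)(2·4+1) = 297
Δ: 2! 8! 0! / 11! → 1/495
sum: t=1:−1/576 = -1/576
3j²(5 1 4; 0 0 0) = Δ·Π!·Σ² = 5/99  (sign -1)
sum: t=1:−1/40320 = -1/40320
3j²(5 1 4; -4 0 4) = Δ·Π!·Σ² = 1/55  (sign -1)
combine: 4πI² = 297·5/99·1/55 = 3/11
take √, sign +1: I = 0.14731920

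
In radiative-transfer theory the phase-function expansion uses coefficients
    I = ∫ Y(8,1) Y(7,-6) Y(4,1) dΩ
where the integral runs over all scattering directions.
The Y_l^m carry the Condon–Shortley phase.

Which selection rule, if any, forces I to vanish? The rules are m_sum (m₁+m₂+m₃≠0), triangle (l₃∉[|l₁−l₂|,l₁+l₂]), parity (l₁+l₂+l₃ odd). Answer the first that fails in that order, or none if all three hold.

azimuthal sum: 1 − 6 + 1 = -4  ✗
1 ≤ 4 ≤ 15 (triangle on l)
L = 8 + 7 + 4 = 19 (odd)

m_sum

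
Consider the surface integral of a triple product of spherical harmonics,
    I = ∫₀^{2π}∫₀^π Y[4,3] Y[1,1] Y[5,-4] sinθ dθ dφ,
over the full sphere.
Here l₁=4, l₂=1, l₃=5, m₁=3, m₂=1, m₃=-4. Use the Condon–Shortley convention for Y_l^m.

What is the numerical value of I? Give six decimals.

Rules hold: Σm=0, L=10 even, 3≤5≤5.
N = 9·3·11 = 297
Δ = 0!·8!·2!/11! = 1/495
Racah Σ t=0..0: t=0:+1/576 = 1/576
⇒ 3j(4 1 5; 0 0 0)² = 5/99, sgn -1
Racah Σ t=0..0: t=0:+1/10080 = 1/10080
⇒ 3j(4 1 5; 3 1 -4)² = 4/55, sgn -1
4πI² = N·(3j₀)²·(3jₘ)² = 12/11
I = +1·√(1.09091/4π) = 0.29463840

0.294638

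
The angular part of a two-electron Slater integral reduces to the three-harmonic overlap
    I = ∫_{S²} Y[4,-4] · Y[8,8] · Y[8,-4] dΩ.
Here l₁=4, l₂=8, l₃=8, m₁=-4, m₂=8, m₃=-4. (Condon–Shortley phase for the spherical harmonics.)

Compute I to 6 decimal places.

m-sum 0 ✓  L=20 even ✓  4≤8≤12 ✓
Π(2lᵢ+1) = 9×17×17 = 2601
triangle coeff Δ(4,8,8) = 1/185175900
Σ_t [0,4]: t=0:+1/557383680 t=1:−1/21772800 t=2:+1/8294400 t=3:−1/21772800 t=4:+1/557383680 = 1/30965760
(3j)²=36/4199 [(4 8 8; 0 0 0)], sign=+1
Σ_t [4,4]: t=4:+1/275904921600 = 1/275904921600
(3j)²=2/2907 [(4 8 8; -4 8 -4)], sign=+1
⇒ 4πI² = 72/4693
I = (+1)√(72/4693/(4π)) = 0.03494106

0.034941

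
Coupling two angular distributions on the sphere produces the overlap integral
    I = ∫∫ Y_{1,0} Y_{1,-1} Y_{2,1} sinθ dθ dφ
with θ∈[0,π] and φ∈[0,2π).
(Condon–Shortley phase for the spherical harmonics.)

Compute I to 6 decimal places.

Rules hold: Σm=0, L=4 even, 0≤2≤2.
N = 3·3·5 = 45
Δ = 0!·2!·2!/5! = 1/30
Racah Σ t=0..0: t=0:+1/1 = 1/1
⇒ 3j(1 1 2; 0 0 0)² = 2/15, sgn +1
Racah Σ t=0..0: t=0:+1/2 = 1/2
⇒ 3j(1 1 2; 0 -1 1)² = 1/10, sgn -1
4πI² = N·(3j₀)²·(3jₘ)² = 3/5
I = -1·√(0.6/4π) = -0.21850969

-0.218510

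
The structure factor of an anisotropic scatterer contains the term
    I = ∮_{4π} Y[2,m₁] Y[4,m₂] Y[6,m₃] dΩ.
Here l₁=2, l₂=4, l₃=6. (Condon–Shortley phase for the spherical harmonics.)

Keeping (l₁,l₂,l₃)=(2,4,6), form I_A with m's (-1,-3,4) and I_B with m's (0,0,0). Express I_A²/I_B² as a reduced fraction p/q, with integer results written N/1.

Shared (l₁,l₂,l₃)=(2,4,6): N and (l;000)² cancel in I_A²/I_B².
A: Δ = 0!·4!·8!/13! = 1/6435; Racah Σ t=0..0: t=0:+1/30240 = 1/30240; ⇒ 3j(2 4 6; -1 -3 4)² = 16/429, sgn +1
B: Δ = 0!·4!·8!/13! = 1/6435; Racah Σ t=0..0: t=0:+1/2304 = 1/2304; ⇒ 3j(2 4 6; 0 0 0)² = 5/143, sgn +1
I_A²/I_B² = (16/429)/(5/143) = 16/15

16/15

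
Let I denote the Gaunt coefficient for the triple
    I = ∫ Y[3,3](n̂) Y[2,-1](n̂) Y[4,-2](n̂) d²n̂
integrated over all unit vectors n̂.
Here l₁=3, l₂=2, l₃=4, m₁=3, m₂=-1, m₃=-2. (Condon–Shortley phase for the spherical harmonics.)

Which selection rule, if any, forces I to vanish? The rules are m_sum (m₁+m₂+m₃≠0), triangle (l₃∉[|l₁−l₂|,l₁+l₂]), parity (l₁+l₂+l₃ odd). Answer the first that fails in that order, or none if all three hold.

Σmᵢ = 0  ✓
l₃∈[|l₁−l₂|,l₁+l₂]=[1,5], have l₃=4  ✓
Σlᵢ = 9 ⇒ odd  ✗

parity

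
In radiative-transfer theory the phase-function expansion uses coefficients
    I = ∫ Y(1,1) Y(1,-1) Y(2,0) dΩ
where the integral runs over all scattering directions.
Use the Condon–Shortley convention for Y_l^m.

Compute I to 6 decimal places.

0.126157

Checks pass: Σm=0; 4 even; l₃=2∈[0,2].
(2·1+1)(2·1+1)(2·2+1) = 45
Δ: 0! 2! 2! / 5! → 1/30
sum: t=0:+1/1 = 1/1
3j²(1 1 2; 0 0 0) = Δ·Π!·Σ² = 2/15  (sign +1)
sum: t=0:+1/4 = 1/4
3j²(1 1 2; 1 -1 0) = Δ·Π!·Σ² = 1/30  (sign +1)
combine: 4πI² = 45·2/15·1/30 = 1/5
take √, sign +1: I = 0.12615663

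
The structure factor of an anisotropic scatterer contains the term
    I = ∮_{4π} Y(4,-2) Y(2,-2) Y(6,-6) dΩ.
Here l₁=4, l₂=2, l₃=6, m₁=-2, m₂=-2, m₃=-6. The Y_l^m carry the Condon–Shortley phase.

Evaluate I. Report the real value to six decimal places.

0.000000

-2 − 2 − 6 = -10 ≠ 0: azimuthal integral kills it; I = 0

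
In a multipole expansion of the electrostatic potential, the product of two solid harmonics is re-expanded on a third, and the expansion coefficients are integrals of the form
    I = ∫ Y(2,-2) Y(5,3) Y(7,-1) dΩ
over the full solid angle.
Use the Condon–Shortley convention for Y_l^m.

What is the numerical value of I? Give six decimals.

Checks pass: Σm=0; 14 even; l₃=7∈[3,7].
(2·2+1)(2·5+1)(2·7+1) = 825
Δ: 0! 4! 10! / 15! → 1/15015
sum: t=0:+1/57600 = 1/57600
3j²(2 5 7; 0 0 0) = Δ·Π!·Σ² = 21/715  (sign -1)
sum: t=0:+1/1935360 = 1/1935360
3j²(2 5 7; -2 3 -1) = Δ·Π!·Σ² = 1/1001  (sign +1)
combine: 4πI² = 825·21/715·1/1001 = 45/1859
take √, sign -1: I = -0.04388960

-0.043890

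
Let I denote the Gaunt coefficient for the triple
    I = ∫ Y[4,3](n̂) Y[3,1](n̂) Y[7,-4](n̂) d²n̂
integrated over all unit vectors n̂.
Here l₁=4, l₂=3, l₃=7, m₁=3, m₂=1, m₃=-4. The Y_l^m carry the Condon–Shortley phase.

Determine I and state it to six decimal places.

Checks pass: Σm=0; 14 even; l₃=7∈[1,7].
(2·4+1)(2·3+1)(2·7+1) = 945
Δ: 0! 8! 6! / 15! → 1/45045
sum: t=0:+1/20736 = 1/20736
3j²(4 3 7; 0 0 0) = Δ·Π!·Σ² = 35/1287  (sign -1)
sum: t=0:+1/241920 = 1/241920
3j²(4 3 7; 3 1 -4) = Δ·Π!·Σ² = 2/91  (sign -1)
combine: 4πI² = 945·35/1287·2/91 = 1050/1859
take √, sign +1: I = 0.21200691

0.212007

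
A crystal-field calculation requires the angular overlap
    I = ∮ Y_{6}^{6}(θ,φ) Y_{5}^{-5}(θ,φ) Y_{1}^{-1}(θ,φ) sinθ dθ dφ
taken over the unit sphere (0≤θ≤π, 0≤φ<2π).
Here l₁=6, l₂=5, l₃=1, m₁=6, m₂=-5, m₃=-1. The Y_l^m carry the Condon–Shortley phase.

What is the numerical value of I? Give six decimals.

0.331940

Checks pass: Σm=0; 12 even; l₃=1∈[1,11].
(2·6+1)(2·5+1)(2·1+1) = 429
Δ: 10! 2! 0! / 13! → 1/858
sum: t=5:−1/14400 = -1/14400
3j²(6 5 1; 0 0 0) = Δ·Π!·Σ² = 6/143  (sign +1)
sum: t=0:+1/7257600 = 1/7257600
3j²(6 5 1; 6 -5 -1) = Δ·Π!·Σ² = 1/13  (sign +1)
combine: 4πI² = 429·6/143·1/13 = 18/13
take √, sign +1: I = 0.33194004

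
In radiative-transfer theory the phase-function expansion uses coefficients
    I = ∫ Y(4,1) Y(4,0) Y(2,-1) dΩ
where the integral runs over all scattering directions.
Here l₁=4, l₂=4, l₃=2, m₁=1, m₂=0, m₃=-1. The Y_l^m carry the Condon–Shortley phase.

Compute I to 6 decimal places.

-0.044869

m-sum 0 ✓  L=10 even ✓  0≤2≤8 ✓
Π(2lᵢ+1) = 9×9×5 = 405
triangle coeff Δ(4,4,2) = 1/13860
Σ_t [2,4]: t=2:+1/192 t=3:−1/36 t=4:+1/192 = -5/288
(3j)²=20/693 [(4 4 2; 0 0 0)], sign=-1
Σ_t [2,3]: t=2:+1/96 t=3:−1/72 = -1/288
(3j)²=1/462 [(4 4 2; 1 0 -1)], sign=+1
⇒ 4πI² = 150/5929
I = (-1)√(150/5929/(4π)) = -0.04486937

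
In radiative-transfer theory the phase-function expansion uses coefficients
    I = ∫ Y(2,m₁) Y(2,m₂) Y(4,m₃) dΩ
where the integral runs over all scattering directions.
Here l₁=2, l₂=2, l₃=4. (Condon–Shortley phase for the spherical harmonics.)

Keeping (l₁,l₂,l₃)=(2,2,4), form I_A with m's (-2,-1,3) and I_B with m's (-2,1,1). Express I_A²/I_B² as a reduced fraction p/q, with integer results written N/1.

7/1

Same 2,2,4: normalisation and zero-m 3j drop out of the ratio.
A: Δ: 0! 4! 4! / 9! → 1/630; sum: t=0:+1/144 = 1/144; 3j²(2 2 4; -2 -1 3) = Δ·Π!·Σ² = 1/18  (sign -1)
B: Δ: 0! 4! 4! / 9! → 1/630; sum: t=0:+1/144 = 1/144; 3j²(2 2 4; -2 1 1) = Δ·Π!·Σ² = 1/126  (sign -1)
I_A²/I_B² = (1/18)/(1/126) = 7/1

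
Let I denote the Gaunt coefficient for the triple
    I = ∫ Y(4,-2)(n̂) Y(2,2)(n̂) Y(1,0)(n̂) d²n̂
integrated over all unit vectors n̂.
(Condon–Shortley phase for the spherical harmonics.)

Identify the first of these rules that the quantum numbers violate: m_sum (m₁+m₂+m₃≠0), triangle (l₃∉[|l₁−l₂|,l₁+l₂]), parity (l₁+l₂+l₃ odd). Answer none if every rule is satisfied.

triangle

azimuthal sum: -2 + 2 + 0 = 0  ✓
2 ≤ 1 ≤ 6 (triangle on l)  ✗
L = 4 + 2 + 1 = 7 (odd)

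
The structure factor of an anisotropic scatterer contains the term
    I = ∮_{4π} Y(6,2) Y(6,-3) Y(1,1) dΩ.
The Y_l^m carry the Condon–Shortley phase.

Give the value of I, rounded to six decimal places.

Σlᵢ=13 odd — θ-integrand is odd under cosθ→−cosθ; I=0

0.000000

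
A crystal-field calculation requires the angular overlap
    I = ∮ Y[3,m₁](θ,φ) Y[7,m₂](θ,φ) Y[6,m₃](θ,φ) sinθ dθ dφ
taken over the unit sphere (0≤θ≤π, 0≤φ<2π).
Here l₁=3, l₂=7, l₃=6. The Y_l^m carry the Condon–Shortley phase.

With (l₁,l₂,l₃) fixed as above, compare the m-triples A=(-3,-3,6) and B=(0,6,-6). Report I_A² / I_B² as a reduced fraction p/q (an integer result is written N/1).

5/286

Same 3,7,6: normalisation and zero-m 3j drop out of the ratio.
A: Δ: 4! 2! 10! / 17! → 1/2042040; sum: t=4:+1/174182400 = 1/174182400; 3j²(3 7 6; -3 -3 6) = Δ·Π!·Σ² = 3/6188  (sign +1)
B: Δ: 4! 2! 10! / 17! → 1/2042040; sum: t=3:−1/43545600 = -1/43545600; 3j²(3 7 6; 0 6 -6) = Δ·Π!·Σ² = 33/1190  (sign -1)
I_A²/I_B² = (3/6188)/(33/1190) = 5/286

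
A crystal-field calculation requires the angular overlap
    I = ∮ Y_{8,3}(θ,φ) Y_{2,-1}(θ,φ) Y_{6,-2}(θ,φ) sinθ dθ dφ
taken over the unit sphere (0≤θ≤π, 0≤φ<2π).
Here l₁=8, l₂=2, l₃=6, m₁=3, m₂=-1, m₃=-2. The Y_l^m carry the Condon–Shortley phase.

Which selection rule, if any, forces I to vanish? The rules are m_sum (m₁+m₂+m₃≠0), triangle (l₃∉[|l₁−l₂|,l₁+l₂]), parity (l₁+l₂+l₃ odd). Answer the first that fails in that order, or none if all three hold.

none

m₁+m₂+m₃ = 3 − 1 − 2 = 0  ✓
triangle: |8−2|=6 ≤ l₃=6 ≤ 8+2=10  ✓
parity: l₁+l₂+l₃ = 16 is even  ✓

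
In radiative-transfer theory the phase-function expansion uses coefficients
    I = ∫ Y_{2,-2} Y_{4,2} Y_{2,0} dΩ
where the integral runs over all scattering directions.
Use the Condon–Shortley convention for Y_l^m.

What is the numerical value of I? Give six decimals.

Checks pass: Σm=0; 8 even; l₃=2∈[2,6].
(2·2+1)(2·4+1)(2·2+1) = 225
Δ: 4! 0! 4! / 9! → 1/630
sum: t=2:+1/16 = 1/16
3j²(2 4 2; 0 0 0) = Δ·Π!·Σ² = 2/35  (sign +1)
sum: t=4:+1/96 = 1/96
3j²(2 4 2; -2 2 0) = Δ·Π!·Σ² = 1/42  (sign +1)
combine: 4πI² = 225·2/35·1/42 = 15/49
take √, sign +1: I = 0.15607835

0.156078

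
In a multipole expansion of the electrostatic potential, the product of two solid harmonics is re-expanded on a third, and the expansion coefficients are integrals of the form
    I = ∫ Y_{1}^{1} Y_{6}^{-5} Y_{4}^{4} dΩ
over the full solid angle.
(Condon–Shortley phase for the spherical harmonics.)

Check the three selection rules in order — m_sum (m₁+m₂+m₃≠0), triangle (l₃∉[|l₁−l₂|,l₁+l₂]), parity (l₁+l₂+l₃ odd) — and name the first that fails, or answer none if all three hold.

triangle

azimuthal sum: 1 − 5 + 4 = 0  ✓
5 ≤ 4 ≤ 7 (triangle on l)  ✗
L = 1 + 6 + 4 = 11 (odd)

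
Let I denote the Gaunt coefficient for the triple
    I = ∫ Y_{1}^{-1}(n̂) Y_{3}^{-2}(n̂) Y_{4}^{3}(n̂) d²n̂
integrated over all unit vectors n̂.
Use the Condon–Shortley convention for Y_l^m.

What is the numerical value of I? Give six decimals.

m-sum 0 ✓  L=8 even ✓  2≤4≤4 ✓
Π(2lᵢ+1) = 3×7×9 = 189
triangle coeff Δ(1,3,4) = 1/252
Σ_t [0,0]: t=0:+1/36 = 1/36
(3j)²=4/63 [(1 3 4; 0 0 0)], sign=+1
Σ_t [0,0]: t=0:+1/240 = 1/240
(3j)²=1/12 [(1 3 4; -1 -2 3)], sign=-1
⇒ 4πI² = 1/1
I = (-1)√(1/1/(4π)) = -0.28209479

-0.282095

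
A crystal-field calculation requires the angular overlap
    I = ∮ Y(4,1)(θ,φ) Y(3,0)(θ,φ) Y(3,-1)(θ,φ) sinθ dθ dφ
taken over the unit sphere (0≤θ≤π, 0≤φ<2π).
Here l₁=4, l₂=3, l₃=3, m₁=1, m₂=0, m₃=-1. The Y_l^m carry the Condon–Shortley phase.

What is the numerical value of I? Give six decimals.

Rules hold: Σm=0, L=10 even, 1≤3≤7.
N = 9·7·7 = 441
Δ = 4!·4!·2!/11! = 1/34650
Racah Σ t=1..3: t=1:−1/72 t=2:+1/16 t=3:−1/72 = 5/144
⇒ 3j(4 3 3; 0 0 0)² = 2/77, sgn -1
Racah Σ t=1..3: t=1:−1/48 t=2:+1/24 t=3:−1/288 = 5/288
⇒ 3j(4 3 3; 1 0 -1)² = 5/462, sgn +1
4πI² = N·(3j₀)²·(3jₘ)² = 15/121
I = -1·√(0.123967/4π) = -0.09932258

-0.099323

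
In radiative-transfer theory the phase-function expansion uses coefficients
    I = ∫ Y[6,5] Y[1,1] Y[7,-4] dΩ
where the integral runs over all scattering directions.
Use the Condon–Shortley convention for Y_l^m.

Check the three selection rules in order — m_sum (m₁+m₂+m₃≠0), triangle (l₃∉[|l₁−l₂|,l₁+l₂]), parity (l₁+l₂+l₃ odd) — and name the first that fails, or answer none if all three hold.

m_sum

Σmᵢ = 2  ✗
l₃∈[|l₁−l₂|,l₁+l₂]=[5,7], have l₃=7
Σlᵢ = 14 ⇒ even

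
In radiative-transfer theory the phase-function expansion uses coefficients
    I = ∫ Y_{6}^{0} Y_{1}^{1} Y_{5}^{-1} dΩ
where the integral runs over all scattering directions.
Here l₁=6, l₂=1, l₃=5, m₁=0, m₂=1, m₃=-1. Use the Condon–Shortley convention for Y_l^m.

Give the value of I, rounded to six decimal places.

Checks pass: Σm=0; 12 even; l₃=5∈[5,7].
(2·6+1)(2·1+1)(2·5+1) = 429
Δ: 2! 10! 0! / 13! → 1/858
sum: t=1:−1/14400 = -1/14400
3j²(6 1 5; 0 0 0) = Δ·Π!·Σ² = 6/143  (sign +1)
sum: t=2:+1/34560 = 1/34560
3j²(6 1 5; 0 1 -1) = Δ·Π!·Σ² = 5/286  (sign +1)
combine: 4πI² = 429·6/143·5/286 = 45/143
take √, sign +1: I = 0.15824621

0.158246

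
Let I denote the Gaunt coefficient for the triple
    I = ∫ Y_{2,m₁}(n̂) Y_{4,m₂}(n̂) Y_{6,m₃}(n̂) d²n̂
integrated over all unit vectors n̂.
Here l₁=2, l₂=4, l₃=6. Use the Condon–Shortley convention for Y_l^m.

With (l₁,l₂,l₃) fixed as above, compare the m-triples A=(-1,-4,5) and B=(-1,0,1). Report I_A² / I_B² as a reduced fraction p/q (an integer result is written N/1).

33/35

Same 2,4,6: normalisation and zero-m 3j drop out of the ratio.
A: Δ: 0! 4! 8! / 13! → 1/6435; sum: t=0:+1/241920 = 1/241920; 3j²(2 4 6; -1 -4 5) = Δ·Π!·Σ² = 1/39  (sign -1)
B: Δ: 0! 4! 8! / 13! → 1/6435; sum: t=0:+1/3456 = 1/3456; 3j²(2 4 6; -1 0 1) = Δ·Π!·Σ² = 35/1287  (sign -1)
I_A²/I_B² = (1/39)/(35/1287) = 33/35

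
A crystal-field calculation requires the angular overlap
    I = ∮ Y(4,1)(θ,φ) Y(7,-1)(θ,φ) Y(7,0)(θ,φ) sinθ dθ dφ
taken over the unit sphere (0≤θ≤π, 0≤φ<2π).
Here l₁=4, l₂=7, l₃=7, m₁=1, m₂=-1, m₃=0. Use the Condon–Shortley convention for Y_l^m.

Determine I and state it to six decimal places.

-0.037251

m-sum 0 ✓  L=18 even ✓  3≤7≤11 ✓
Π(2lᵢ+1) = 9×15×15 = 2025
triangle coeff Δ(4,7,7) = 1/58198140
Σ_t [0,4]: t=0:+1/17418240 t=1:−1/622080 t=2:+1/230400 t=3:−1/622080 t=4:+1/17418240 = 1/806400
(3j)²=2268/230945 [(4 7 7; 0 0 0)], sign=-1
Σ_t [0,3]: t=0:+1/2488320 t=1:−1/345600 t=2:+1/414720 t=3:−1/4354560 = -1/3225600
(3j)²=81/92378 [(4 7 7; 1 -1 0)], sign=+1
⇒ 4πI² = 37200870/2133423721
I = (-1)√(37200870/2133423721/(4π)) = -0.03725058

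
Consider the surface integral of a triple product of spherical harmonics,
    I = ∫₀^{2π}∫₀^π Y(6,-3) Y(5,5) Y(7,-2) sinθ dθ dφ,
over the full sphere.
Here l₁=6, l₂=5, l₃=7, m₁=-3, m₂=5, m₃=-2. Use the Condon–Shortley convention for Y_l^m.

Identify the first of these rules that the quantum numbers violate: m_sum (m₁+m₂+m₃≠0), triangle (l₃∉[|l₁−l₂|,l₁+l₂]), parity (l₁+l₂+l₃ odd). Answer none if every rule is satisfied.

Σmᵢ = 0  ✓
l₃∈[|l₁−l₂|,l₁+l₂]=[1,11], have l₃=7  ✓
Σlᵢ = 18 ⇒ even  ✓

none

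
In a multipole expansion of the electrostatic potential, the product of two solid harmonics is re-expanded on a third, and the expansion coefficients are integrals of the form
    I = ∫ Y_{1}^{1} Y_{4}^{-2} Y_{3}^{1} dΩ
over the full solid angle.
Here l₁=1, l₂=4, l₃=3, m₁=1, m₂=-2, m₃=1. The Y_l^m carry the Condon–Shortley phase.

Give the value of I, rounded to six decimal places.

Rules hold: Σm=0, L=8 even, 3≤3≤5.
N = 3·9·7 = 189
Δ = 2!·0!·6!/9! = 1/252
Racah Σ t=1..1: t=1:−1/36 = -1/36
⇒ 3j(1 4 3; 0 0 0)² = 4/63, sgn +1
Racah Σ t=0..0: t=0:+1/96 = 1/96
⇒ 3j(1 4 3; 1 -2 1)² = 5/84, sgn +1
4πI² = N·(3j₀)²·(3jₘ)² = 5/7
I = +1·√(0.714286/4π) = 0.23841361

0.238414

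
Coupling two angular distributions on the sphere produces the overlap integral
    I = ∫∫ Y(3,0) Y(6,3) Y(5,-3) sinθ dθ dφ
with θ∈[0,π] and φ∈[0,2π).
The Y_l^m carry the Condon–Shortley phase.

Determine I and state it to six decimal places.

0.036034

m-sum 0 ✓  L=14 even ✓  3≤5≤9 ✓
Π(2lᵢ+1) = 7×13×11 = 1001
triangle coeff Δ(3,6,5) = 1/675675
Σ_t [1,3]: t=1:−1/8640 t=2:+1/2304 t=3:−1/8640 = 7/34560
(3j)²=7/429 [(3 6 5; 0 0 0)], sign=-1
Σ_t [1,3]: t=1:−1/483840 t=2:+1/20160 t=3:−1/17280 = -1/96768
(3j)²=1/1001 [(3 6 5; 0 3 -3)], sign=-1
⇒ 4πI² = 7/429
I = (+1)√(7/429/(4π)) = 0.03603425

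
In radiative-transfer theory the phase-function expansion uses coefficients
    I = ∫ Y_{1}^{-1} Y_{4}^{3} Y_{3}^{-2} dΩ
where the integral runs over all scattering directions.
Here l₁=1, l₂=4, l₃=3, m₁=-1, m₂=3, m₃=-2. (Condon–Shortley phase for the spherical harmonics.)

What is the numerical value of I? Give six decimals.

Checks pass: Σm=0; 8 even; l₃=3∈[3,5].
(2·1+1)(2·4+1)(2·3+1) = 189
Δ: 2! 0! 6! / 9! → 1/252
sum: t=1:−1/36 = -1/36
3j²(1 4 3; 0 0 0) = Δ·Π!·Σ² = 4/63  (sign +1)
sum: t=2:+1/240 = 1/240
3j²(1 4 3; -1 3 -2) = Δ·Π!·Σ² = 1/12  (sign -1)
combine: 4πI² = 189·4/63·1/12 = 1/1
take √, sign -1: I = -0.28209479

-0.282095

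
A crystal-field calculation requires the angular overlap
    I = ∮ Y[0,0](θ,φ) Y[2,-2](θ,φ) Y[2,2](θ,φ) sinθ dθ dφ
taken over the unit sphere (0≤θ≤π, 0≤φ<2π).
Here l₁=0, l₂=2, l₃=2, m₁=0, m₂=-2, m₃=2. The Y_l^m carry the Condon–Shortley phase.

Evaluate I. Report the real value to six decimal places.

0.282095

m-sum 0 ✓  L=4 even ✓  2≤2≤2 ✓
Π(2lᵢ+1) = 1×5×5 = 25
triangle coeff Δ(0,2,2) = 1/5
Σ_t [0,0]: t=0:+1/4 = 1/4
(3j)²=1/5 [(0 2 2; 0 0 0)], sign=+1
Σ_t [0,0]: t=0:+1/24 = 1/24
(3j)²=1/5 [(0 2 2; 0 -2 2)], sign=+1
⇒ 4πI² = 1/1
I = (+1)√(1/1/(4π)) = 0.28209479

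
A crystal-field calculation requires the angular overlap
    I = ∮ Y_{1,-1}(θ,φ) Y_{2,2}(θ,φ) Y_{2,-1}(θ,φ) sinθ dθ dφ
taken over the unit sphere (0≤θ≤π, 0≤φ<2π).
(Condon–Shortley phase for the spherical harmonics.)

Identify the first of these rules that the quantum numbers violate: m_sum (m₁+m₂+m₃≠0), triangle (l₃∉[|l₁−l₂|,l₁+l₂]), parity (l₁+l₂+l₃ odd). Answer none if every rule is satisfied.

parity

Σmᵢ = 0  ✓
l₃∈[|l₁−l₂|,l₁+l₂]=[1,3], have l₃=2  ✓
Σlᵢ = 5 ⇒ odd  ✗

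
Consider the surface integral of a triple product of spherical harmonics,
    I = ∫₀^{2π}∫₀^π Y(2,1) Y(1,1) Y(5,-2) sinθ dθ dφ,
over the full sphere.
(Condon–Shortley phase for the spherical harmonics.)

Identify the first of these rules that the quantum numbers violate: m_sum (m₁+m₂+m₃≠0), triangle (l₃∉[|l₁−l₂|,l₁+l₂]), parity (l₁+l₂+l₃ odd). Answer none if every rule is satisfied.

Σmᵢ = 0  ✓
l₃∈[|l₁−l₂|,l₁+l₂]=[1,3], have l₃=5  ✗
Σlᵢ = 8 ⇒ even

triangle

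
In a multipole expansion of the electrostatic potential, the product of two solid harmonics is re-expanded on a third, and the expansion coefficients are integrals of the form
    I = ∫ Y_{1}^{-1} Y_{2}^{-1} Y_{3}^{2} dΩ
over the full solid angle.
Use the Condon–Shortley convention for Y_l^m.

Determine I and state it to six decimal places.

0.261169

Checks pass: Σm=0; 6 even; l₃=3∈[1,3].
(2·1+1)(2·2+1)(2·3+1) = 105
Δ: 0! 2! 4! / 7! → 1/105
sum: t=0:+1/4 = 1/4
3j²(1 2 3; 0 0 0) = Δ·Π!·Σ² = 3/35  (sign -1)
sum: t=0:+1/12 = 1/12
3j²(1 2 3; -1 -1 2) = Δ·Π!·Σ² = 2/21  (sign -1)
combine: 4πI² = 105·3/35·2/21 = 6/7
take √, sign +1: I = 0.26116903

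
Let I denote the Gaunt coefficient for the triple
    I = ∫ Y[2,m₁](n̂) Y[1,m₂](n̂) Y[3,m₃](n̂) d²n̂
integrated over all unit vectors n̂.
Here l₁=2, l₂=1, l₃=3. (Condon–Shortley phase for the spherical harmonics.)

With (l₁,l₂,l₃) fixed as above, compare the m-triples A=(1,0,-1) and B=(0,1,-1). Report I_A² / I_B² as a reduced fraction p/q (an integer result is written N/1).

l's match ⇒ only the (l;m) 3-j factors differ between A and B.
A: triangle coeff Δ(2,1,3) = 1/105; Σ_t [0,0]: t=0:+1/6 = 1/6; (3j)²=8/105 [(2 1 3; 1 0 -1)], sign=+1
B: triangle coeff Δ(2,1,3) = 1/105; Σ_t [0,0]: t=0:+1/8 = 1/8; (3j)²=2/35 [(2 1 3; 0 1 -1)], sign=+1
I_A²/I_B² = (8/105)/(2/35) = 4/3

4/3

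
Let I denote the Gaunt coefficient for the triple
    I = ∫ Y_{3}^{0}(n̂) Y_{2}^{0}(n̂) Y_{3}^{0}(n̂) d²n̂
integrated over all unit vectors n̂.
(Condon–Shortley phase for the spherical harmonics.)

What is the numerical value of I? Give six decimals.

0.168209

Rules hold: Σm=0, L=8 even, 1≤3≤5.
N = 7·5·7 = 245
Δ = 2!·4!·2!/9! = 1/3780
Racah Σ t=0..2: t=0:+1/24 t=1:−1/4 t=2:+1/24 = -1/6
⇒ 3j(3 2 3; 0 0 0)² = 4/105, sgn +1
(m-triple is (0,0,0) — same symbol as above.)
4πI² = N·(3j₀)²·(3jₘ)² = 16/45
I = +1·√(0.355556/4π) = 0.16820883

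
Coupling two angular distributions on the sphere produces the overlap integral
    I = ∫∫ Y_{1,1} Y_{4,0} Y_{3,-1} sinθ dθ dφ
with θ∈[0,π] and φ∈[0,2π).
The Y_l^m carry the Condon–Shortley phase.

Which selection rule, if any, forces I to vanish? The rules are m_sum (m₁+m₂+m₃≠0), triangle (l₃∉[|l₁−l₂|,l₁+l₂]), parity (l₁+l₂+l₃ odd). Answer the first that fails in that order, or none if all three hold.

Σmᵢ = 0  ✓
l₃∈[|l₁−l₂|,l₁+l₂]=[3,5], have l₃=3  ✓
Σlᵢ = 8 ⇒ even  ✓

none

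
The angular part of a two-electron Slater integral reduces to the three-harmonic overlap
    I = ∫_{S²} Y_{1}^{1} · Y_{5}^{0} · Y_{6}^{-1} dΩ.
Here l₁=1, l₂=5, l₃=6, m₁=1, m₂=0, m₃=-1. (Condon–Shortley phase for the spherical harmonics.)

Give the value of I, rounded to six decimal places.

Checks pass: Σm=0; 12 even; l₃=6∈[4,6].
(2·1+1)(2·5+1)(2·6+1) = 429
Δ: 0! 2! 10! / 13! → 1/858
sum: t=0:+1/14400 = 1/14400
3j²(1 5 6; 0 0 0) = Δ·Π!·Σ² = 6/143  (sign +1)
sum: t=0:+1/28800 = 1/28800
3j²(1 5 6; 1 0 -1) = Δ·Π!·Σ² = 7/286  (sign -1)
combine: 4πI² = 429·6/143·7/286 = 63/143
take √, sign -1: I = -0.18723944

-0.187239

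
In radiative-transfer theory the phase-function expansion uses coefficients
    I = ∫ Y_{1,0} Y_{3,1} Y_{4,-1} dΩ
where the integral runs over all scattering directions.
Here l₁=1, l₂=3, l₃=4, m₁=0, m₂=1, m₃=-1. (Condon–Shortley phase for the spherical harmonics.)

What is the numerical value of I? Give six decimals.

Rules hold: Σm=0, L=8 even, 2≤4≤4.
N = 3·7·9 = 189
Δ = 0!·2!·6!/9! = 1/252
Racah Σ t=0..0: t=0:+1/36 = 1/36
⇒ 3j(1 3 4; 0 0 0)² = 4/63, sgn +1
Racah Σ t=0..0: t=0:+1/48 = 1/48
⇒ 3j(1 3 4; 0 1 -1)² = 5/84, sgn -1
4πI² = N·(3j₀)²·(3jₘ)² = 5/7
I = -1·√(0.714286/4π) = -0.23841361

-0.238414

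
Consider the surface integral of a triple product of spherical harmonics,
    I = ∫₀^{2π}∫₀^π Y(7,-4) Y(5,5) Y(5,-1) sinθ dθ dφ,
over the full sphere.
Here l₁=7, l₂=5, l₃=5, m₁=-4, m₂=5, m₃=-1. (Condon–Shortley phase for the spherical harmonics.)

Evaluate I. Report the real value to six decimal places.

0.000000

l₁+l₂+l₃=17 is odd: 3j(l;000)=0 ⇒ I=0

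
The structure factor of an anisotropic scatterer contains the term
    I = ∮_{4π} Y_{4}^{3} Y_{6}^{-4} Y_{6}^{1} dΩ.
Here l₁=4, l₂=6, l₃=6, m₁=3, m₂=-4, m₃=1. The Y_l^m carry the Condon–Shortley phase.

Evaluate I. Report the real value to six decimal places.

-0.154578

Rules hold: Σm=0, L=16 even, 2≤6≤10.
N = 9·13·13 = 1521
Δ = 4!·4!·8!/17! = 1/15315300
Racah Σ t=0..4: t=0:+1/829440 t=1:−1/25920 t=2:+1/9216 t=3:−1/25920 t=4:+1/829440 = 7/207360
⇒ 3j(4 6 6; 0 0 0)² = 28/2431, sgn +1
Racah Σ t=0..1: t=0:+1/207360 t=1:−1/725760 = 1/290304
⇒ 3j(4 6 6; 3 -4 1)² = 125/7293, sgn -1
4πI² = N·(3j₀)²·(3jₘ)² = 10500/34969
I = -1·√(0.300266/4π) = -0.15457815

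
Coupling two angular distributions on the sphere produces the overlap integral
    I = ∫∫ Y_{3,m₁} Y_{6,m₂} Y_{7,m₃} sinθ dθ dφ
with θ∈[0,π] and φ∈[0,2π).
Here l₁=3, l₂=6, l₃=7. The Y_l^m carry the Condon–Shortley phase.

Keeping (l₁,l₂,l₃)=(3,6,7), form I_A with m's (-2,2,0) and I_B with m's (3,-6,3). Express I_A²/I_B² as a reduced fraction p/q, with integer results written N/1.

l's match ⇒ only the (l;m) 3-j factors differ between A and B.
A: triangle coeff Δ(3,6,7) = 1/2042040; Σ_t [1,2]: t=1:−1/725760 t=2:+1/207360 = 1/290304; (3j)²=125/7293 [(3 6 7; -2 2 0)], sign=-1
B: triangle coeff Δ(3,6,7) = 1/2042040; Σ_t [0,0]: t=0:+1/174182400 = 1/174182400; (3j)²=3/6188 [(3 6 7; 3 -6 3)], sign=+1
I_A²/I_B² = (125/7293)/(3/6188) = 3500/99

3500/99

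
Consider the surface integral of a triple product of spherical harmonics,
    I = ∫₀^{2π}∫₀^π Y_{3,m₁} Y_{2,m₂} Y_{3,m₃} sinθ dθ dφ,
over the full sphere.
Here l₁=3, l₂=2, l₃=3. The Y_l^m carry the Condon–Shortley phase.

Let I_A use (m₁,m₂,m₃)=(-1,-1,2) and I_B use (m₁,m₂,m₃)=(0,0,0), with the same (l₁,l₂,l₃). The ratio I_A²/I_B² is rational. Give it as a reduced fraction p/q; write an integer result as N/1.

Shared (l₁,l₂,l₃)=(3,2,3): N and (l;000)² cancel in I_A²/I_B².
A: Δ = 2!·4!·2!/9! = 1/3780; Racah Σ t=0..1: t=0:+1/48 t=1:−1/12 = -1/16; ⇒ 3j(3 2 3; -1 -1 2)² = 1/28, sgn +1
B: Δ = 2!·4!·2!/9! = 1/3780; Racah Σ t=0..2: t=0:+1/24 t=1:−1/4 t=2:+1/24 = -1/6; ⇒ 3j(3 2 3; 0 0 0)² = 4/105, sgn +1
I_A²/I_B² = (1/28)/(4/105) = 15/16

15/16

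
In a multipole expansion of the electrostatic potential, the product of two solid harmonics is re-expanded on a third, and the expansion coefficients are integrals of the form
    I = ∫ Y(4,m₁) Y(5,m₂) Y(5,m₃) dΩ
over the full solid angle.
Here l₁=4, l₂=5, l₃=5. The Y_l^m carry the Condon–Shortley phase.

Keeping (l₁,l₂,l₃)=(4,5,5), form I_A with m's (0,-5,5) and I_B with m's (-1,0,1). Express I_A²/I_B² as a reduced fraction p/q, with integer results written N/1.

Shared (l₁,l₂,l₃)=(4,5,5): N and (l;000)² cancel in I_A²/I_B².
A: Δ = 4!·4!·6!/15! = 1/3153150; Racah Σ t=0..0: t=0:+1/414720 = 1/414720; ⇒ 3j(4 5 5; 0 -5 5)² = 2/143, sgn +1
B: Δ = 4!·4!·6!/15! = 1/3153150; Racah Σ t=1..4: t=1:−1/6912 t=2:+1/864 t=3:−1/1152 t=4:+1/17280 = 7/34560; ⇒ 3j(4 5 5; -1 0 1)² = 1/429, sgn +1
I_A²/I_B² = (2/143)/(1/429) = 6/1

6/1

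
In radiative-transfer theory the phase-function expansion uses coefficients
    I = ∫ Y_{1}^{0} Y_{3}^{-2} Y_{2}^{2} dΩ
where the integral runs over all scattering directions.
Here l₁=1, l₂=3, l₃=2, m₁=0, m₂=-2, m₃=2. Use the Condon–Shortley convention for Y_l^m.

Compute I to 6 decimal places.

m-sum 0 ✓  L=6 even ✓  2≤2≤4 ✓
Π(2lᵢ+1) = 3×7×5 = 105
triangle coeff Δ(1,3,2) = 1/105
Σ_t [1,1]: t=1:−1/4 = -1/4
(3j)²=3/35 [(1 3 2; 0 0 0)], sign=-1
Σ_t [1,1]: t=1:−1/24 = -1/24
(3j)²=1/21 [(1 3 2; 0 -2 2)], sign=-1
⇒ 4πI² = 3/7
I = (+1)√(3/7/(4π)) = 0.18467439

0.184674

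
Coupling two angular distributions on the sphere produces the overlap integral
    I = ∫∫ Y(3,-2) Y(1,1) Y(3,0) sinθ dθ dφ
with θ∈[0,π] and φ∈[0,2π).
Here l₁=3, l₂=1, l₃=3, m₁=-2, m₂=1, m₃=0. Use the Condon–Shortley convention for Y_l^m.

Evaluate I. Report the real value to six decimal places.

0.000000

Σmᵢ = -1 ≠ 0, so the φ-integral vanishes; I = 0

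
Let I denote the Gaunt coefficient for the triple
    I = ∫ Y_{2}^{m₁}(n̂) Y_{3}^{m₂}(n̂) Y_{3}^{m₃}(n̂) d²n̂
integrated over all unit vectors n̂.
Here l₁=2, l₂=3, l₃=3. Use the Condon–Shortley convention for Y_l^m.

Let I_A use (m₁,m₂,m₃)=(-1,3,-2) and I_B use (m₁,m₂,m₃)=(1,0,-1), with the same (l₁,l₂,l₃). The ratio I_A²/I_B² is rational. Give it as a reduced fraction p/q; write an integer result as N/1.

25/2

l's match ⇒ only the (l;m) 3-j factors differ between A and B.
A: triangle coeff Δ(2,3,3) = 1/3780; Σ_t [2,2]: t=2:+1/48 = 1/48; (3j)²=5/84 [(2 3 3; -1 3 -2)], sign=-1
B: triangle coeff Δ(2,3,3) = 1/3780; Σ_t [0,1]: t=0:+1/12 t=1:−1/8 = -1/24; (3j)²=1/210 [(2 3 3; 1 0 -1)], sign=-1
I_A²/I_B² = (5/84)/(1/210) = 25/2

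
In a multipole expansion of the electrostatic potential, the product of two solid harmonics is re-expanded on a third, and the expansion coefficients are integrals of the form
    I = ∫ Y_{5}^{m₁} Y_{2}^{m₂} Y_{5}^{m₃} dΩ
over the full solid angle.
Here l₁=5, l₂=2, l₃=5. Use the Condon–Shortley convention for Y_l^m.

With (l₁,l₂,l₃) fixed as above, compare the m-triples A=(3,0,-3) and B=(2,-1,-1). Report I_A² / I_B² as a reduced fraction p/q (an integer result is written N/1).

1/42

Same 5,2,5: normalisation and zero-m 3j drop out of the ratio.
A: Δ: 2! 8! 2! / 13! → 1/38610; sum: t=0:+1/5760 t=1:−1/5040 t=2:+1/161280 = -1/53760; 3j²(5 2 5; 3 0 -3) = Δ·Π!·Σ² = 1/4290  (sign -1)
B: Δ: 2! 8! 2! / 13! → 1/38610; sum: t=0:+1/1440 t=1:−1/2880 = 1/2880; 3j²(5 2 5; 2 -1 -1) = Δ·Π!·Σ² = 7/715  (sign +1)
I_A²/I_B² = (1/4290)/(7/715) = 1/42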